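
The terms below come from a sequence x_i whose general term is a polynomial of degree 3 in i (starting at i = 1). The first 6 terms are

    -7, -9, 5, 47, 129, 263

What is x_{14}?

1st diffs: -2, 14, 42, 82, 134.
2nd diffs: 16, 28, 40, 52.
3rd diffs: 12, 12, 12 (constant).
Newton forward-difference form: x_i = -7 + (-2)·C(i-1,1) + 16·C(i-1,2) + 12·C(i-1,3).
At i = 14: i-1 = 13, so x_{14} = -7 - 26 + 1248 + 3432 = 4647.

4647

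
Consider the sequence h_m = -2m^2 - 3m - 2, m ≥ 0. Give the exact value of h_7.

h_7 = -2·7^2 - 3·7 - 2 = -121.

-121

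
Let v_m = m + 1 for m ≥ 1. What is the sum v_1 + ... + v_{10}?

65

Over m = 1..10: Σm = 55.
Total = (1)·55 + (1)·10 = 65.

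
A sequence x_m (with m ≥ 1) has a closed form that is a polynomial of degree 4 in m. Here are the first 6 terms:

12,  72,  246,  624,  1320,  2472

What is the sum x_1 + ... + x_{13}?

1st diffs: 60, 174, 378, 696, 1152.
2nd diffs: 114, 204, 318, 456.
3rd diffs: 90, 114, 138.
4th diffs: 24, 24 (constant).
Newton forward-difference form: x_m = 12 + 60·C(m-1,1) + 114·C(m-1,2) + 90·C(m-1,3) + 24·C(m-1,4).
Continuing: …, 4242, 6816, 10404, 15240, …, x_{13} = 39936.
Summing m = 1..13 (13 terms) gives 132678.

132678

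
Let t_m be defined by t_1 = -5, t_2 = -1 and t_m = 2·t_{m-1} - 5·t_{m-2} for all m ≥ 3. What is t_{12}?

Applying the relation repeatedly:
t_3 = 23  t_4 = 51  t_5 = -13  t_6 = -281  t_7 = -497  t_8 = 411  t_9 = 3307  t_{10} = 4559  t_{11} = -7417  t_{12} = -37629.

-37629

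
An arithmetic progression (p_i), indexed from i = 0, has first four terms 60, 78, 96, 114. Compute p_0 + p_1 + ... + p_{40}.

Common difference d = 18.
p_i = 60 + (i - 0)·18.
p_{40} = 780; S = 41·(60 + 780)/2 = 17220.

17220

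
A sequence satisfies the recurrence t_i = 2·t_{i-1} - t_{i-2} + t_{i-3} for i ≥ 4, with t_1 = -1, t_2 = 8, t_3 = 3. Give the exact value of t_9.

t_4 = -3  t_5 = -1  t_6 = 4  t_7 = 6  t_8 = 7  t_9 = 12.

12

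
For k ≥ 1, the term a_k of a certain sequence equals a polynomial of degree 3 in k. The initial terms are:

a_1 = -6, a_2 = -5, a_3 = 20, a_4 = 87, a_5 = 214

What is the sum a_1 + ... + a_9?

4266

1st diffs: 1, 25, 67, 127.
2nd diffs: 24, 42, 60.
3rd diffs: 18, 18 (constant).
Newton forward-difference form: a_k = -6 + 1·C(k-1,1) + 24·C(k-1,2) + 18·C(k-1,3).
Continuing: 419, 720, 1135, 1682.
Summing k = 1..9 (9 terms) gives 4266.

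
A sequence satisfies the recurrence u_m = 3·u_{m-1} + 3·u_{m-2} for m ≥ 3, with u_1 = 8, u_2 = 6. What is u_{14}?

89968806

Applying the relation repeatedly:
u_3 = 42;  u_4 = 144;  u_5 = 558;  …;  u_{11} = 1650942;  u_{12} = 6259194;  u_{13} = 23730408;  u_{14} = 89968806.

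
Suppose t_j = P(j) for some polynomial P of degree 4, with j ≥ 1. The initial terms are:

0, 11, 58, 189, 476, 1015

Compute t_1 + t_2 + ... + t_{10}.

1st diffs: 11, 47, 131, 287, 539.
2nd diffs: 36, 84, 156, 252.
3rd diffs: 48, 72, 96.
4th diffs: 24, 24 (constant).
Newton forward-difference form: t_j = 11·C(j-1,1) + 36·C(j-1,2) + 48·C(j-1,3) + 24·C(j-1,4).
Continuing: 1926, 3353, 5464, 8451.
Summing j = 1..10 (10 terms) gives 20943.

20943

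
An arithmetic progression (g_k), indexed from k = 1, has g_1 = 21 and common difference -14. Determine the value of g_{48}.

g_k = 21 + (k - 1)·(-14).
g_{48} = 21 + 47·(-14) = -637.

-637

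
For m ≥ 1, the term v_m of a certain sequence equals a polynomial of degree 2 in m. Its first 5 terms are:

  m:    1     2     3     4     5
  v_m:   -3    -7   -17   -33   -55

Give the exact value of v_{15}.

1st diffs: -4, -10, -16, -22.
2nd diffs: -6, -6, -6 (constant).
Newton forward-difference form: v_m = -3 + (-4)·C(m-1,1) + (-6)·C(m-1,2).
At m = 15: m-1 = 14, so v_{15} = -3 - 56 - 546 = -605.

-605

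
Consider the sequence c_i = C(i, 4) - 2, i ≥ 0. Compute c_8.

68

C(8, 4) = 70, so c_8 = 68.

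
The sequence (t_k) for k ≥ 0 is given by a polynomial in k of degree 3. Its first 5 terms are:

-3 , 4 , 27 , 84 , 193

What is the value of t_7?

1st diffs: 7, 23, 57, 109.
2nd diffs: 16, 34, 52.
3rd diffs: 18, 18 (constant).
So t_k = 3k^3 - k^2 + 5k - 3.
Evaluating at k = 7 gives t_7 = 1012.

1012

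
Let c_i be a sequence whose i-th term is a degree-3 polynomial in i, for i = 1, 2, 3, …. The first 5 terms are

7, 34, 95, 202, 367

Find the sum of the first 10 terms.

7885

1st diffs: 27, 61, 107, 165.
2nd diffs: 34, 46, 58.
3rd diffs: 12, 12 (constant).
Newton forward-difference form: c_i = 7 + 27·C(i-1,1) + 34·C(i-1,2) + 12·C(i-1,3).
Continuing: …, 602, 919, 1330, 1847, …, c_{10} = 2482.
Summing i = 1..10 (10 terms) gives 7885.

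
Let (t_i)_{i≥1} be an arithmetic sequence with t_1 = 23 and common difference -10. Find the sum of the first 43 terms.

t_i = 23 + (i - 1)·(-10).
t_{43} = -397; S = 43·(23 + (-397))/2 = -8041.

-8041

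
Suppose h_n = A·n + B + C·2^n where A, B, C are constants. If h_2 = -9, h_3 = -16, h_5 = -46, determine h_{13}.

-8230

Plug in n = 2, 3, 5: 2A + B + 4C = -9; 3A + B + 8C = -16; 5A + B + 32C = -46.
Subtracting the first from the second: A + 4C = -7.
Subtracting the second from the third: 2A + 24C = -30.
Solving: C = -1, A = -3, then B = 1.
Hence h_{13} = -3·13 + 1 + (-1)·8192 = -8230.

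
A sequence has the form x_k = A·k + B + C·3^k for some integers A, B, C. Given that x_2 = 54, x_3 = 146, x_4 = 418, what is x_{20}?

17433922050

At k = 2, 3, 4: 2A + B + 9C = 54; 3A + B + 27C = 146; 4A + B + 81C = 418.
Subtracting the first from the second: A + 18C = 92.
Subtracting the second from the third: A + 54C = 272.
Solving: C = 5, A = 2, then B = 5.
Hence x_{20} = 2·20 + 5 + 5·3486784401 = 17433922050.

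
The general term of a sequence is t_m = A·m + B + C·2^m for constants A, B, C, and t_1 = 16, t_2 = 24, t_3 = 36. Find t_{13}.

Write the equations: A + B + 2C = 16; 2A + B + 4C = 24; 3A + B + 8C = 36.
Subtracting the first from the second: A + 2C = 8.
Subtracting the second from the third: A + 4C = 12.
Solving: C = 2, A = 4, then B = 8.
Therefore t_{13} = 52 + 8 + 2·8192 = 16444.

16444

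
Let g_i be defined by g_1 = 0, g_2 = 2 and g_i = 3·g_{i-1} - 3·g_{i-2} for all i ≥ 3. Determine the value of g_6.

Applying the relation repeatedly:
g_3 = 6, g_4 = 12, g_5 = 18, g_6 = 18.

18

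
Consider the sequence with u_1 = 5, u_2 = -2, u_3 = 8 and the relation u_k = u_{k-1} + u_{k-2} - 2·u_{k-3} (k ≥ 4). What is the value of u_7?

Step forward from the initial values:
u_4 = -4, u_5 = 8, u_6 = -12, u_7 = 4.

4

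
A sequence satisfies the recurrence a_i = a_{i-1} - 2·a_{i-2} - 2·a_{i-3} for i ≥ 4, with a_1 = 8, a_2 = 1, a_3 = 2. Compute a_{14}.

Iterate the recurrence:
a_4 = -16  a_5 = -22  a_6 = 6  …  a_{11} = -558  a_{12} = 474  a_{13} = 2498  a_{14} = 2666.

2666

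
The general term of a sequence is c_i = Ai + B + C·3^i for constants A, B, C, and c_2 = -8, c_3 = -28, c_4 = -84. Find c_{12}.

Write the equations: 2A + B + 9C = -8; 3A + B + 27C = -28; 4A + B + 81C = -84.
Subtracting the first from the second: A + 18C = -20.
Subtracting the second from the third: A + 54C = -56.
Solving: C = -1, A = -2, then B = 5.
Therefore c_{12} = -24 + 5 + (-1)·531441 = -531460.

-531460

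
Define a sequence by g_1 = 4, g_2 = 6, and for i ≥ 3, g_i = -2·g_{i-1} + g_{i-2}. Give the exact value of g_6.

Step forward from the initial values:
g_3 = -8;  g_4 = 22;  g_5 = -52;  g_6 = 126.

126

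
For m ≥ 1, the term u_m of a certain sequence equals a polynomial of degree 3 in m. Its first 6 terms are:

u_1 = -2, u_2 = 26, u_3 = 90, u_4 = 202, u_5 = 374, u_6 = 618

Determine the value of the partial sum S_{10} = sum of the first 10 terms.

1st diffs: 28, 64, 112, 172, 244.
2nd diffs: 36, 48, 60, 72.
3rd diffs: 12, 12, 12 (constant).
Newton forward-difference form: u_m = -2 + 28·C(m-1,1) + 36·C(m-1,2) + 12·C(m-1,3).
Continuing: 946, 1370, 1902, 2554.
Summing m = 1..10 (10 terms) gives 8080.

8080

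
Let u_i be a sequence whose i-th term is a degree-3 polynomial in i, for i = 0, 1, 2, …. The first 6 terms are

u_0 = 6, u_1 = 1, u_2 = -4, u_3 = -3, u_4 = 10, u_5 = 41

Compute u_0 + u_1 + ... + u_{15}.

10416

1st diffs: -5, -5, 1, 13, 31.
2nd diffs: 0, 6, 12, 18.
3rd diffs: 6, 6, 6 (constant).
Newton forward-difference form: u_i = 6 + (-5)·C(i,1) + 6·C(i,3).
Continuing: …, 96, 181, 302, 465, …, u_{15} = 2661.
Summing i = 0..15 (16 terms) gives 10416.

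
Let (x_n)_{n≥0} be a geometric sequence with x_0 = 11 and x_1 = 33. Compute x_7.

24057

Common ratio r = 3.
x_n = 11·3^(n-0).
x_7 = 11·3^7 = 24057.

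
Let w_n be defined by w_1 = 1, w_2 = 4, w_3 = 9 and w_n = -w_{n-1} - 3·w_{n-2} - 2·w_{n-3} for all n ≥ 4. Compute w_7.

Iterate the recurrence:
w_4 = -23  w_5 = -12  w_6 = 63  w_7 = 19.

19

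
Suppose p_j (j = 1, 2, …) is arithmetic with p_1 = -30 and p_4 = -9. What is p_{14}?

61

Common difference d = (-9 - (-30)) / (4 - 1) = 7.
p_j = -30 + (j - 1)·7.
p_{14} = -30 + 13·7 = 61.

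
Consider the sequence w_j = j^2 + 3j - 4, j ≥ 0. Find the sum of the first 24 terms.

5056

Over j = 0..23: Σj = 276, Σj² = 4324.
Total = (1)·4324 + (3)·276 + (-4)·24 = 5056.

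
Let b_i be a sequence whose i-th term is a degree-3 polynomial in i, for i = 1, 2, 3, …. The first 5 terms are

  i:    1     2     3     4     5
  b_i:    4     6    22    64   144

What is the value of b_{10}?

1534

1st diffs: 2, 16, 42, 80.
2nd diffs: 14, 26, 38.
3rd diffs: 12, 12 (constant).
So b_i = 2i^3 - 5i^2 + 3i + 4.
Evaluating at i = 10 gives b_{10} = 1534.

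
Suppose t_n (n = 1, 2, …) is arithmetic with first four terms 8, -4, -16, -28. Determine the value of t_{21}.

-232

Common difference d = -12.
t_n = 8 + (n - 1)·(-12).
t_{21} = 8 + 20·(-12) = -232.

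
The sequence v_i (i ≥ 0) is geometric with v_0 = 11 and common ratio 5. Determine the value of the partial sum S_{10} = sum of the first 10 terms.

v_i = 11·5^(i-0).
S = 11·(5^10 - 1)/(5 - 1) = 11·(9765625 - 1)/(4) = 26855466.

26855466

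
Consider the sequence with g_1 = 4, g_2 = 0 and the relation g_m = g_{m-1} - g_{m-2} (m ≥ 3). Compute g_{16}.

g_3 = -4  g_4 = -4  g_5 = 0  …  g_{13} = 4  g_{14} = 0  g_{15} = -4  g_{16} = -4.

-4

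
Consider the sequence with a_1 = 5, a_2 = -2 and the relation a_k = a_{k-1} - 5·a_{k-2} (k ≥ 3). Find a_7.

Step forward from the initial values:
a_3 = -27;  a_4 = -17;  a_5 = 118;  a_6 = 203;  a_7 = -387.

-387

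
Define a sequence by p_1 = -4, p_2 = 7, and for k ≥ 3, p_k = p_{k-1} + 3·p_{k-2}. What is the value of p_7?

52

Iterate the recurrence:
p_3 = -5; p_4 = 16; p_5 = 1; p_6 = 49; p_7 = 52.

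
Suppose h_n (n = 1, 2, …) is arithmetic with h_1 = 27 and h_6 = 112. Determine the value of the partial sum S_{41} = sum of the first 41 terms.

Common difference d = (112 - 27) / (6 - 1) = 17.
h_n = 27 + (n - 1)·17.
h_{41} = 707; S = 41·(27 + 707)/2 = 15047.

15047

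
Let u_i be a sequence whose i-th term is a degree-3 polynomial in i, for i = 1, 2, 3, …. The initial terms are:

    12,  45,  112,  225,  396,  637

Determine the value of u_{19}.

15600

1st diffs: 33, 67, 113, 171, 241.
2nd diffs: 34, 46, 58, 70.
3rd diffs: 12, 12, 12 (constant).
So u_i = 2i^3 + 5i^2 + 4i + 1.
Evaluating at i = 19 gives u_{19} = 15600.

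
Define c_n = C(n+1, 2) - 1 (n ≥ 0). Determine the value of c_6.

20

C(7, 2) = 21, so c_6 = 20.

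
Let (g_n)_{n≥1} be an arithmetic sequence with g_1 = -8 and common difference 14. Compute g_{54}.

734

g_n = -8 + (n - 1)·14.
g_{54} = -8 + 53·14 = 734.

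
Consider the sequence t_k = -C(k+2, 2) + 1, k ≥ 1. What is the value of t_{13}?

-104

C(15, 2) = 105, so t_{13} = -104.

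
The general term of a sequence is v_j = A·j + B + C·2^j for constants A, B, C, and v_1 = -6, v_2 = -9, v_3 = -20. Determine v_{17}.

Write the equations: A + B + 2C = -6; 2A + B + 4C = -9; 3A + B + 8C = -20.
Subtracting the first from the second: A + 2C = -3.
Subtracting the second from the third: A + 4C = -11.
Solving: C = -4, A = 5, then B = -3.
Hence v_{17} = 5·17 + (-3) + (-4)·131072 = -524206.

-524206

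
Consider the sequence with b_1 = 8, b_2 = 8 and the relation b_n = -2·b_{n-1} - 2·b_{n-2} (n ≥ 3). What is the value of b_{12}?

768

Iterate the recurrence:
b_3 = -32  b_4 = 48  b_5 = -32  b_6 = -32  b_7 = 128  b_8 = -192  b_9 = 128  b_{10} = 128  b_{11} = -512  b_{12} = 768.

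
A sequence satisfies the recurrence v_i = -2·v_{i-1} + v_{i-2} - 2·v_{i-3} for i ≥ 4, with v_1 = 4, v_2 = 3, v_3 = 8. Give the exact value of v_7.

Compute successive terms:
v_4 = -21  v_5 = 44  v_6 = -125  v_7 = 336.

336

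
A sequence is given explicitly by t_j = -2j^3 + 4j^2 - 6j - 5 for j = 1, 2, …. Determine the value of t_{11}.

t_{11} = -2·11^3 + 4·11^2 - 6·11 - 5 = -2249.

-2249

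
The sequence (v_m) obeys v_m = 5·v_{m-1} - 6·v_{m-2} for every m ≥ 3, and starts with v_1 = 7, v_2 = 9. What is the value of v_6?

-831

Iterate the recurrence:
v_3 = 3; v_4 = -39; v_5 = -213; v_6 = -831.
(Characteristic roots are 3 and 2.)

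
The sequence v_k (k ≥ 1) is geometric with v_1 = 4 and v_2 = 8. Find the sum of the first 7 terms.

508

Common ratio r = 2.
v_k = 4·2^(k-1).
S = 4·(2^7 - 1)/(2 - 1) = 4·(128 - 1)/(1) = 508.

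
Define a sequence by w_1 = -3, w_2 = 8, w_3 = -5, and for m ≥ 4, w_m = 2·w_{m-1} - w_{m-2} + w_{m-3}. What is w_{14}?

Iterate the recurrence:
w_4 = -21, w_5 = -29, w_6 = -42, …, w_{11} = -745, w_{12} = -1309, w_{13} = -2298, w_{14} = -4032.

-4032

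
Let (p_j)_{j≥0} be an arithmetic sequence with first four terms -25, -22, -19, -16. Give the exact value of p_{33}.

74

Common difference d = 3.
p_j = -25 + (j - 0)·3.
p_{33} = -25 + 33·3 = 74.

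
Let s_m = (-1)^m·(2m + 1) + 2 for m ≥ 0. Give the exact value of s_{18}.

39

(-1)^18 = 1; 2m + 1 at m=18 is 37; so s_{18} = 39.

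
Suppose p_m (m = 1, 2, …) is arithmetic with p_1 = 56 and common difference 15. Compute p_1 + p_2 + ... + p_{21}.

4326

p_m = 56 + (m - 1)·15.
p_{21} = 356; S = 21·(56 + 356)/2 = 4326.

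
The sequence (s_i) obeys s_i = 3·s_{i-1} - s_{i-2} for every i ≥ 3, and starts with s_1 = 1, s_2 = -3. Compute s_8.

Compute successive terms:
s_3 = -10, s_4 = -27, s_5 = -71, s_6 = -186, s_7 = -487, s_8 = -1275.

-1275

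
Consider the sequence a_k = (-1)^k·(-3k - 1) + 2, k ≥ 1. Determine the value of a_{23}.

72

(-1)^23 = -1; -3k - 1 at k=23 is -70; so a_{23} = 72.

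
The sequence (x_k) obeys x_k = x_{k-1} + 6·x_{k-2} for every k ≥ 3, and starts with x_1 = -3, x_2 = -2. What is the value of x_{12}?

Applying the relation repeatedly:
x_3 = -20; x_4 = -32; x_5 = -152; x_6 = -344; x_7 = -1256; x_8 = -3320; x_9 = -10856; x_{10} = -30776; x_{11} = -95912; x_{12} = -280568.
(Characteristic roots are 3 and -2.)

-280568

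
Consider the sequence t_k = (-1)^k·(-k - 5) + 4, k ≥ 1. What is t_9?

(-1)^9 = -1; -k - 5 at k=9 is -14; so t_9 = 18.

18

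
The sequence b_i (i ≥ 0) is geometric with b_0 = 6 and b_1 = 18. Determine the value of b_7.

Common ratio r = 3.
b_i = 6·3^(i-0).
b_7 = 6·3^7 = 13122.

13122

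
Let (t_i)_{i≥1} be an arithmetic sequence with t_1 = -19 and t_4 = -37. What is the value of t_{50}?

Common difference d = (-37 - (-19)) / (4 - 1) = -6.
t_i = -19 + (i - 1)·(-6).
t_{50} = -19 + 49·(-6) = -313.

-313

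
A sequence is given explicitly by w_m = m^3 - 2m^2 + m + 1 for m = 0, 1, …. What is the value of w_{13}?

w_{13} = 1·13^3 - 2·13^2 + 1·13 + 1 = 1873.

1873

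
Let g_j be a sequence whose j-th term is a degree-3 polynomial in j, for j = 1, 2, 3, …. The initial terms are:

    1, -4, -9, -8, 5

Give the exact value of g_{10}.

1st diffs: -5, -5, 1, 13.
2nd diffs: 0, 6, 12.
3rd diffs: 6, 6 (constant).
Newton forward-difference form: g_j = 1 + (-5)·C(j-1,1) + 6·C(j-1,3).
At j = 10: j-1 = 9, so g_{10} = 1 - 45 + 504 = 460.

460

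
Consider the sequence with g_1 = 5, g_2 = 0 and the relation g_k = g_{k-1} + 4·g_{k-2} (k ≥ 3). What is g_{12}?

Iterate the recurrence:
g_3 = 20; g_4 = 20; g_5 = 100; g_6 = 180; g_7 = 580; g_8 = 1300; g_9 = 3620; g_{10} = 8820; g_{11} = 23300; g_{12} = 58580.

58580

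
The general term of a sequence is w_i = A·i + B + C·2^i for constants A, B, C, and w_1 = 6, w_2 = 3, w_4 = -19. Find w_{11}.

At i = 1, 2, 4: A + B + 2C = 6; 2A + B + 4C = 3; 4A + B + 16C = -19.
Subtracting the first from the second: A + 2C = -3.
Subtracting the second from the third: 2A + 12C = -22.
Solving: C = -2, A = 1, then B = 9.
So w_i = 1·i + 9 + (-2)·2^i; at i=11 this is -4076.

-4076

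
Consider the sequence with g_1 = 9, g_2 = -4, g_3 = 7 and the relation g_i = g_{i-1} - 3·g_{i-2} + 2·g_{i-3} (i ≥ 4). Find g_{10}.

Step forward from the initial values:
g_4 = 37; g_5 = 8; g_6 = -89; g_7 = -39; g_8 = 244; g_9 = 183; g_{10} = -627.

-627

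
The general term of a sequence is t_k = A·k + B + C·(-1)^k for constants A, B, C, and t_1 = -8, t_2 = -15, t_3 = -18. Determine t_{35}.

-178

At k = 1, 2, 3: A + B - C = -8; 2A + B + C = -15; 3A + B - C = -18.
Subtracting the first from the second: A + 2C = -7.
Subtracting the second from the third: A - 2C = -3.
Solving: C = -1, A = -5, then B = -4.
So t_k = -5·k + (-4) + (-1)·(-1)^k; at k=35 this is -178.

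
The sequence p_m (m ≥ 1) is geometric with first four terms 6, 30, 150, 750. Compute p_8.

468750

Common ratio r = 5.
p_m = 6·5^(m-1).
p_8 = 6·5^7 = 468750.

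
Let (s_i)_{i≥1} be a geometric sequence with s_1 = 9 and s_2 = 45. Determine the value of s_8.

703125

Common ratio r = 5.
s_i = 9·5^(i-1).
s_8 = 9·5^7 = 703125.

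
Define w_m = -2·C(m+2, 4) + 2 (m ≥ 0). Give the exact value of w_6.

C(8, 4) = 70, so w_6 = -138.

-138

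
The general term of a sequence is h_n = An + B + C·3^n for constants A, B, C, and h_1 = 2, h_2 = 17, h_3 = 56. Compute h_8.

13139

The three given values yield: A + B + 3C = 2; 2A + B + 9C = 17; 3A + B + 27C = 56.
Subtracting the first from the second: A + 6C = 15.
Subtracting the second from the third: A + 18C = 39.
Solving: C = 2, A = 3, then B = -7.
Hence h_8 = 3·8 + (-7) + 2·6561 = 13139.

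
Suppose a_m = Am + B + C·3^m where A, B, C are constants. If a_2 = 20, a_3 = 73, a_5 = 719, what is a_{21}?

31381059583

Plug in m = 2, 3, 5: 2A + B + 9C = 20; 3A + B + 27C = 73; 5A + B + 243C = 719.
Subtracting the first from the second: A + 18C = 53.
Subtracting the second from the third: 2A + 216C = 646.
Solving: C = 3, A = -1, then B = -5.
Therefore a_{21} = -21 + (-5) + 3·10460353203 = 31381059583.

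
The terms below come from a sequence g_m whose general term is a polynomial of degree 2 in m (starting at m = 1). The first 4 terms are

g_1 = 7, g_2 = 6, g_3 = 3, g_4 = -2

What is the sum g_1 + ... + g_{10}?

-215

1st diffs: -1, -3, -5.
2nd diffs: -2, -2 (constant).
So g_m = -m^2 + 2m + 6.
Continuing: …, -9, -18, -29, -42, …, g_{10} = -74.
Summing m = 1..10 (10 terms) gives -215.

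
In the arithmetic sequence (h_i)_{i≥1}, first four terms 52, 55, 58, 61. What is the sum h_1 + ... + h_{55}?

7315

Common difference d = 3.
h_i = 52 + (i - 1)·3.
h_{55} = 214; S = 55·(52 + 214)/2 = 7315.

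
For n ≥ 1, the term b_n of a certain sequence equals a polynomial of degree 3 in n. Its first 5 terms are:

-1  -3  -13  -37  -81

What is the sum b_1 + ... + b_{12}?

-4874

1st diffs: -2, -10, -24, -44.
2nd diffs: -8, -14, -20.
3rd diffs: -6, -6 (constant).
So b_n = -n^3 + 2n^2 - n - 1.
Continuing: …, -151, -253, -393, -577, …, b_{12} = -1453.
Summing n = 1..12 (12 terms) gives -4874.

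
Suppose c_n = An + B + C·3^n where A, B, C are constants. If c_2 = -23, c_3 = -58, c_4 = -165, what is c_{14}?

-9565931

At n = 2, 3, 4: 2A + B + 9C = -23; 3A + B + 27C = -58; 4A + B + 81C = -165.
Subtracting the first from the second: A + 18C = -35.
Subtracting the second from the third: A + 54C = -107.
Solving: C = -2, A = 1, then B = -7.
So c_n = 1·n + (-7) + (-2)·3^n; at n=14 this is -9565931.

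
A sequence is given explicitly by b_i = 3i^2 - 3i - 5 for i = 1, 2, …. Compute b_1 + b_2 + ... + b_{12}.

1656

Over i = 1..12: Σi = 78, Σi² = 650.
Total = (3)·650 + (-3)·78 + (-5)·12 = 1656.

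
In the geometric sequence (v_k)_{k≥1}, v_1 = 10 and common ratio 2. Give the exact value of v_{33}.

42949672960

v_k = 10·2^(k-1).
v_{33} = 10·2^32 = 42949672960.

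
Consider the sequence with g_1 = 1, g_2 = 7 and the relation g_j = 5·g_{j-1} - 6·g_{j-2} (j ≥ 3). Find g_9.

31781

Iterate the recurrence:
g_3 = 29, g_4 = 103, g_5 = 341, g_6 = 1087, g_7 = 3389, g_8 = 10423, g_9 = 31781.
(Characteristic roots are 3 and 2.)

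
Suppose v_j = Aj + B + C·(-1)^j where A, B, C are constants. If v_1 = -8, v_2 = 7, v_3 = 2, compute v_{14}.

67

The three given values yield: A + B - C = -8; 2A + B + C = 7; 3A + B - C = 2.
Subtracting the first from the second: A + 2C = 15.
Subtracting the second from the third: A - 2C = -5.
Solving: C = 5, A = 5, then B = -8.
Hence v_{14} = 5·14 + (-8) + 5·1 = 67.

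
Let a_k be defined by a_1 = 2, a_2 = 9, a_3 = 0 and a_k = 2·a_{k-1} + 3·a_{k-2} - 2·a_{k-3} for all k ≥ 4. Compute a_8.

Iterate the recurrence:
a_4 = 23  a_5 = 28  a_6 = 125  a_7 = 288  a_8 = 895.

895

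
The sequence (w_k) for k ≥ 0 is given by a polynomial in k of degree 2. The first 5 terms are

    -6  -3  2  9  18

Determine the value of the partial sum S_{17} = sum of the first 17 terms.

1st diffs: 3, 5, 7, 9.
2nd diffs: 2, 2, 2 (constant).
So w_k = k^2 + 2k - 6.
Continuing: …, 29, 42, 57, 74, …, w_{16} = 282.
Summing k = 0..16 (17 terms) gives 1666.

1666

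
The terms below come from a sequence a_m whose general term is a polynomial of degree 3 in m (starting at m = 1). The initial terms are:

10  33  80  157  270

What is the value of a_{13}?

3190

1st diffs: 23, 47, 77, 113.
2nd diffs: 24, 30, 36.
3rd diffs: 6, 6 (constant).
Newton forward-difference form: a_m = 10 + 23·C(m-1,1) + 24·C(m-1,2) + 6·C(m-1,3).
At m = 13: m-1 = 12, so a_{13} = 10 + 276 + 1584 + 1320 = 3190.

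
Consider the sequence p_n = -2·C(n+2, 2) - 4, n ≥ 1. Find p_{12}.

-186

C(14, 2) = 91, so p_{12} = -186.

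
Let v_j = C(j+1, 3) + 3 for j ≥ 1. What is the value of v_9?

123

C(10, 3) = 120, so v_9 = 123.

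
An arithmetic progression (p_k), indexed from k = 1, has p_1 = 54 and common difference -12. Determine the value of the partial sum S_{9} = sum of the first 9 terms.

54

p_k = 54 + (k - 1)·(-12).
p_9 = -42; S = 9·(54 + (-42))/2 = 54.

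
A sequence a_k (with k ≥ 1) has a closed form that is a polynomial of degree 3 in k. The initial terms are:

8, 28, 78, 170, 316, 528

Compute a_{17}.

10648

1st diffs: 20, 50, 92, 146, 212.
2nd diffs: 30, 42, 54, 66.
3rd diffs: 12, 12, 12 (constant).
Newton forward-difference form: a_k = 8 + 20·C(k-1,1) + 30·C(k-1,2) + 12·C(k-1,3).
At k = 17: k-1 = 16, so a_{17} = 8 + 320 + 3600 + 6720 = 10648.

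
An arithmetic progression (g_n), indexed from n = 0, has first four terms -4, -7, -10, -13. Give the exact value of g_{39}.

Common difference d = -3.
g_n = -4 + (n - 0)·(-3).
g_{39} = -4 + 39·(-3) = -121.

-121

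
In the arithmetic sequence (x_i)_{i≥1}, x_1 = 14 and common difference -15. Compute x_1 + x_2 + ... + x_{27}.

-4887

x_i = 14 + (i - 1)·(-15).
x_{27} = -376; S = 27·(14 + (-376))/2 = -4887.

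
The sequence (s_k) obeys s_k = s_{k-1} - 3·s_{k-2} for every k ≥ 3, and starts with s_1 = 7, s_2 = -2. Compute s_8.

s_3 = -23; s_4 = -17; s_5 = 52; s_6 = 103; s_7 = -53; s_8 = -362.

-362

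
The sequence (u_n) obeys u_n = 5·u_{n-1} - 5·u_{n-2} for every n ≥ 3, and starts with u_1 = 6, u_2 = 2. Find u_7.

-6250

Step forward from the initial values:
u_3 = -20  u_4 = -110  u_5 = -450  u_6 = -1700  u_7 = -6250.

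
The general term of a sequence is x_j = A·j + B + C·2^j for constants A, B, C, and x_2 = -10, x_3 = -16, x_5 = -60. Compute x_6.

Plug in j = 2, 3, 5: 2A + B + 4C = -10; 3A + B + 8C = -16; 5A + B + 32C = -60.
Subtracting the first from the second: A + 4C = -6.
Subtracting the second from the third: 2A + 24C = -44.
Solving: C = -2, A = 2, then B = -6.
So x_j = 2·j + (-6) + (-2)·2^j; at j=6 this is -122.

-122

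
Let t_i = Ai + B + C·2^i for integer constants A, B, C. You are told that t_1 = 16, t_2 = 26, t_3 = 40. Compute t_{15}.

Write the equations: A + B + 2C = 16; 2A + B + 4C = 26; 3A + B + 8C = 40.
Subtracting the first from the second: A + 2C = 10.
Subtracting the second from the third: A + 4C = 14.
Solving: C = 2, A = 6, then B = 6.
So t_i = 6·i + 6 + 2·2^i; at i=15 this is 65632.

65632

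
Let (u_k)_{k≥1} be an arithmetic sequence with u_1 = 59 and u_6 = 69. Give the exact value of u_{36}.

Common difference d = (69 - 59) / (6 - 1) = 2.
u_k = 59 + (k - 1)·2.
u_{36} = 59 + 35·2 = 129.

129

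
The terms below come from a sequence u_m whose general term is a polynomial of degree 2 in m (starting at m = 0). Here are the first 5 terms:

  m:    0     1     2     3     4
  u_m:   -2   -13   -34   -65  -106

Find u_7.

-289

1st diffs: -11, -21, -31, -41.
2nd diffs: -10, -10, -10 (constant).
So u_m = -5m^2 - 6m - 2.
Evaluating at m = 7 gives u_7 = -289.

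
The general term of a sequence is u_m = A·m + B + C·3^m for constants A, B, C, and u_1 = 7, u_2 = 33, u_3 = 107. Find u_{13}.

At m = 1, 2, 3: A + B + 3C = 7; 2A + B + 9C = 33; 3A + B + 27C = 107.
Subtracting the first from the second: A + 6C = 26.
Subtracting the second from the third: A + 18C = 74.
Solving: C = 4, A = 2, then B = -7.
Hence u_{13} = 2·13 + (-7) + 4·1594323 = 6377311.

6377311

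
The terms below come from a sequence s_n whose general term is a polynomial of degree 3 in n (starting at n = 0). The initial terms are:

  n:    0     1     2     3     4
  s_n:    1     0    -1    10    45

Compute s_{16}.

1st diffs: -1, -1, 11, 35.
2nd diffs: 0, 12, 24.
3rd diffs: 12, 12 (constant).
Newton forward-difference form: s_n = 1 + (-1)·C(n,1) + 12·C(n,3).
At n = 16: n = 16, so s_{16} = 1 - 16 + 6720 = 6705.

6705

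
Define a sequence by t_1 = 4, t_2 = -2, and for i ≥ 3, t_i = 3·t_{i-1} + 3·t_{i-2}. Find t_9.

Applying the relation repeatedly:
t_3 = 6, t_4 = 12, t_5 = 54, t_6 = 198, t_7 = 756, t_8 = 2862, t_9 = 10854.

10854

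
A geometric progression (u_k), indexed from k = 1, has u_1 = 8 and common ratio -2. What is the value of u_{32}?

-17179869184

u_k = 8·(-2)^(k-1).
u_{32} = 8·(-2)^31 = -17179869184.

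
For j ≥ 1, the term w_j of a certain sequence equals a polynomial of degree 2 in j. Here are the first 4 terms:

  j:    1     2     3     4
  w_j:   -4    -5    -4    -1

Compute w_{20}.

319

1st diffs: -1, 1, 3.
2nd diffs: 2, 2 (constant).
Newton forward-difference form: w_j = -4 + (-1)·C(j-1,1) + 2·C(j-1,2).
At j = 20: j-1 = 19, so w_{20} = -4 - 19 + 342 = 319.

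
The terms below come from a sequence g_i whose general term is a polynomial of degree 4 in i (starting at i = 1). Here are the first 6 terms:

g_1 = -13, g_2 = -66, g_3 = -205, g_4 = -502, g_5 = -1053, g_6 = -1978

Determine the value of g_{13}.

-34045

1st diffs: -53, -139, -297, -551, -925.
2nd diffs: -86, -158, -254, -374.
3rd diffs: -72, -96, -120.
4th diffs: -24, -24 (constant).
So g_i = -i^4 - 2i^3 - 6i^2 - 6i + 2.
Evaluating at i = 13 gives g_{13} = -34045.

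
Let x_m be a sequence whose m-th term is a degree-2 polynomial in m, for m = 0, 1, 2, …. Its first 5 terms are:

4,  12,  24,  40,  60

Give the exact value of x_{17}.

684

1st diffs: 8, 12, 16, 20.
2nd diffs: 4, 4, 4 (constant).
So x_m = 2m^2 + 6m + 4.
Evaluating at m = 17 gives x_{17} = 684.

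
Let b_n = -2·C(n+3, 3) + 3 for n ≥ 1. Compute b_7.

C(10, 3) = 120, so b_7 = -237.

-237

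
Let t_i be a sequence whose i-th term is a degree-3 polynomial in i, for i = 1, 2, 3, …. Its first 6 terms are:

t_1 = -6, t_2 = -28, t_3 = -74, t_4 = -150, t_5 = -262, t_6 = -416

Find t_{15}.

-4682

1st diffs: -22, -46, -76, -112, -154.
2nd diffs: -24, -30, -36, -42.
3rd diffs: -6, -6, -6 (constant).
Newton forward-difference form: t_i = -6 + (-22)·C(i-1,1) + (-24)·C(i-1,2) + (-6)·C(i-1,3).
At i = 15: i-1 = 14, so t_{15} = -6 - 308 - 2184 - 2184 = -4682.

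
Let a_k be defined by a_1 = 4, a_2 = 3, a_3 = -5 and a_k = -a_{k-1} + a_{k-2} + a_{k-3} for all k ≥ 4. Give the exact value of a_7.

-23

Step forward from the initial values:
a_4 = 12; a_5 = -14; a_6 = 21; a_7 = -23.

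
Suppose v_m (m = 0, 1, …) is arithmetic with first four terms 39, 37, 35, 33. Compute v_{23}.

Common difference d = -2.
v_m = 39 + (m - 0)·(-2).
v_{23} = 39 + 23·(-2) = -7.

-7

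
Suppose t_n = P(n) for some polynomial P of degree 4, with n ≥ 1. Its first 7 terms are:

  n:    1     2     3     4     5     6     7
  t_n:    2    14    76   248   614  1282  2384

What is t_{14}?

1st diffs: 12, 62, 172, 366, 668, 1102.
2nd diffs: 50, 110, 194, 302, 434.
3rd diffs: 60, 84, 108, 132.
4th diffs: 24, 24, 24 (constant).
Newton forward-difference form: t_n = 2 + 12·C(n-1,1) + 50·C(n-1,2) + 60·C(n-1,3) + 24·C(n-1,4).
At n = 14: n-1 = 13, so t_{14} = 2 + 156 + 3900 + 17160 + 17160 = 38378.

38378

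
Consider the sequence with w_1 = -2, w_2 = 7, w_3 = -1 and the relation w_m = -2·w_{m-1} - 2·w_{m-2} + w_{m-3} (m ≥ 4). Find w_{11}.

-11

Compute successive terms:
w_4 = -14; w_5 = 37; w_6 = -47; w_7 = 6; w_8 = 119; w_9 = -297; w_{10} = 362; w_{11} = -11.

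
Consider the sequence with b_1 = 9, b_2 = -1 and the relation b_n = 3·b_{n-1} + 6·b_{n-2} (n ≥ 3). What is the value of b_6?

b_3 = 51  b_4 = 147  b_5 = 747  b_6 = 3123.

3123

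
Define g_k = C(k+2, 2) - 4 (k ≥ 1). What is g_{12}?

87

C(14, 2) = 91, so g_{12} = 87.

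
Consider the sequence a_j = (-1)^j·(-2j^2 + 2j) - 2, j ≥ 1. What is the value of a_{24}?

-1106

(-1)^24 = 1; -2j^2 + 2j at j=24 is -1104; so a_{24} = -1106.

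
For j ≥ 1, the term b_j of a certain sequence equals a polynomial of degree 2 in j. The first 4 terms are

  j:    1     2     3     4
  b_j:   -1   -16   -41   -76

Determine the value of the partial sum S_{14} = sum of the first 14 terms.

1st diffs: -15, -25, -35.
2nd diffs: -10, -10 (constant).
So b_j = -5j^2 + 4.
Continuing: …, -121, -176, -241, -316, …, b_{14} = -976.
Summing j = 1..14 (14 terms) gives -5019.

-5019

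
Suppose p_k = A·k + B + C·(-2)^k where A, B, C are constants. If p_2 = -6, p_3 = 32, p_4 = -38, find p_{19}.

1572904

Plug in k = 2, 3, 4: 2A + B + 4C = -6; 3A + B - 8C = 32; 4A + B + 16C = -38.
Subtracting the first from the second: A - 12C = 38.
Subtracting the second from the third: A + 24C = -70.
Solving: C = -3, A = 2, then B = 2.
Therefore p_{19} = 38 + 2 + (-3)·(-524288) = 1572904.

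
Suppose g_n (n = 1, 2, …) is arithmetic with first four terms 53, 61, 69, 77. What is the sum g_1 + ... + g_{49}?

Common difference d = 8.
g_n = 53 + (n - 1)·8.
g_{49} = 437; S = 49·(53 + 437)/2 = 12005.

12005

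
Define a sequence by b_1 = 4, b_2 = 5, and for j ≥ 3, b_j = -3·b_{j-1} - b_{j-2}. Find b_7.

Iterate the recurrence:
b_3 = -19;  b_4 = 52;  b_5 = -137;  b_6 = 359;  b_7 = -940.

-940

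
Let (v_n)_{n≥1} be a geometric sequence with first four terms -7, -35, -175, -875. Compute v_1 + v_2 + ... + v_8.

Common ratio r = 5.
v_n = (-7)·5^(n-1).
S = (-7)·(5^8 - 1)/(5 - 1) = (-7)·(390625 - 1)/(4) = -683592.

-683592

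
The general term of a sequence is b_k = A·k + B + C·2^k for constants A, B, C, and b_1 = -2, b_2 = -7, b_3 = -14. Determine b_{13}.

-8228

Write the equations: A + B + 2C = -2; 2A + B + 4C = -7; 3A + B + 8C = -14.
Subtracting the first from the second: A + 2C = -5.
Subtracting the second from the third: A + 4C = -7.
Solving: C = -1, A = -3, then B = 3.
Hence b_{13} = -3·13 + 3 + (-1)·8192 = -8228.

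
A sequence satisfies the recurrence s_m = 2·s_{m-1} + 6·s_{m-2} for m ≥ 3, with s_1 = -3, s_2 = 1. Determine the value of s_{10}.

-84464

Step forward from the initial values:
s_3 = -16; s_4 = -26; s_5 = -148; s_6 = -452; s_7 = -1792; s_8 = -6296; s_9 = -23344; s_{10} = -84464.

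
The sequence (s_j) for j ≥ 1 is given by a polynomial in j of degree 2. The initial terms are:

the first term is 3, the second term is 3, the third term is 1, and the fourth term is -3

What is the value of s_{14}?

-153

1st diffs: 0, -2, -4.
2nd diffs: -2, -2 (constant).
So s_j = -j^2 + 3j + 1.
Evaluating at j = 14 gives s_{14} = -153.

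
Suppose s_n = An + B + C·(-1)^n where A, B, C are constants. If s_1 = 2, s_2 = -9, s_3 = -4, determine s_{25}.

-70

Write the equations: A + B - C = 2; 2A + B + C = -9; 3A + B - C = -4.
Subtracting the first from the second: A + 2C = -11.
Subtracting the second from the third: A - 2C = 5.
Solving: C = -4, A = -3, then B = 1.
Therefore s_{25} = -75 + 1 + (-4)·(-1) = -70.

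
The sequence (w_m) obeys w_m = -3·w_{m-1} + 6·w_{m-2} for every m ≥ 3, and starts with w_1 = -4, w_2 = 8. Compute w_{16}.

9579619872

Step forward from the initial values:
w_3 = -48; w_4 = 192; w_5 = -864; …; w_{13} = -114610464; w_{14} = 501108768; w_{15} = -2190989088; w_{16} = 9579619872.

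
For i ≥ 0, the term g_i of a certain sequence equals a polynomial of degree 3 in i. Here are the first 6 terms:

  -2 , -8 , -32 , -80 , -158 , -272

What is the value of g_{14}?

1st diffs: -6, -24, -48, -78, -114.
2nd diffs: -18, -24, -30, -36.
3rd diffs: -6, -6, -6 (constant).
Newton forward-difference form: g_i = -2 + (-6)·C(i,1) + (-18)·C(i,2) + (-6)·C(i,3).
At i = 14: i = 14, so g_{14} = -2 - 84 - 1638 - 2184 = -3908.

-3908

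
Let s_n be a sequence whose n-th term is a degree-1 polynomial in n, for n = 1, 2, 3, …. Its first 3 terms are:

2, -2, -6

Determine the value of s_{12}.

1st diffs: -4, -4 (constant).
So s_n = -4n + 6.
Evaluating at n = 12 gives s_{12} = -42.

-42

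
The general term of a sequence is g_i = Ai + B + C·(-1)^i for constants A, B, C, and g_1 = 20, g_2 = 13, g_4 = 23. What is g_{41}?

220

Write the equations: A + B - C = 20; 2A + B + C = 13; 4A + B + C = 23.
Subtracting the first from the second: A + 2C = -7.
Subtracting the second from the third: 2A = 10.
Solving: C = -6, A = 5, then B = 9.
So g_i = 5·i + 9 + (-6)·(-1)^i; at i=41 this is 220.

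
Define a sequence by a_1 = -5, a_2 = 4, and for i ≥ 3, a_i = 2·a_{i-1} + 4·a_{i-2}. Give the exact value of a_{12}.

-198656

Applying the relation repeatedly:
a_3 = -12, a_4 = -8, a_5 = -64, a_6 = -160, a_7 = -576, a_8 = -1792, a_9 = -5888, a_{10} = -18944, a_{11} = -61440, a_{12} = -198656.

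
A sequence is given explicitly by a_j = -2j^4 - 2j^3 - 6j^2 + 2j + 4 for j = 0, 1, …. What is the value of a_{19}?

-276484

a_{19} = -2·19^4 - 2·19^3 - 6·19^2 + 2·19 + 4 = -276484.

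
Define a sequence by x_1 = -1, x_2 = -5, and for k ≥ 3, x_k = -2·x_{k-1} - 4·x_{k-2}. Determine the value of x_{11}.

-2560

Compute successive terms:
x_3 = 14;  x_4 = -8;  x_5 = -40;  x_6 = 112;  x_7 = -64;  x_8 = -320;  x_9 = 896;  x_{10} = -512;  x_{11} = -2560.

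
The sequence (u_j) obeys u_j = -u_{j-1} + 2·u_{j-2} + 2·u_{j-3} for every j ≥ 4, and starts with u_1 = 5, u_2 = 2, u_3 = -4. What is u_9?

-130

Iterate the recurrence:
u_4 = 18;  u_5 = -22;  u_6 = 50;  u_7 = -58;  u_8 = 114;  u_9 = -130.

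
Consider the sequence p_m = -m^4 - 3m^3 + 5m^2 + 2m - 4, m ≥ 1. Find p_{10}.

p_{10} = -1·10^4 - 3·10^3 + 5·10^2 + 2·10 - 4 = -12484.

-12484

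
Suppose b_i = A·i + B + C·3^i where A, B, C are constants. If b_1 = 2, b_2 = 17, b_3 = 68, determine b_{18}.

1162261409

Write the equations: A + B + 3C = 2; 2A + B + 9C = 17; 3A + B + 27C = 68.
Subtracting the first from the second: A + 6C = 15.
Subtracting the second from the third: A + 18C = 51.
Solving: C = 3, A = -3, then B = -4.
Therefore b_{18} = -54 + (-4) + 3·387420489 = 1162261409.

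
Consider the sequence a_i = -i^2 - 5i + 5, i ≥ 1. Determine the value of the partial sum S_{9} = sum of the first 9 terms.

Over i = 1..9: Σi = 45, Σi² = 285.
Total = (-1)·285 + (-5)·45 + (5)·9 = -465.

-465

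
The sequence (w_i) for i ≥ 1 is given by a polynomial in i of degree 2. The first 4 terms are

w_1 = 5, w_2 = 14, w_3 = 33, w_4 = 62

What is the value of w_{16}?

1st diffs: 9, 19, 29.
2nd diffs: 10, 10 (constant).
Newton forward-difference form: w_i = 5 + 9·C(i-1,1) + 10·C(i-1,2).
At i = 16: i-1 = 15, so w_{16} = 5 + 135 + 1050 = 1190.

1190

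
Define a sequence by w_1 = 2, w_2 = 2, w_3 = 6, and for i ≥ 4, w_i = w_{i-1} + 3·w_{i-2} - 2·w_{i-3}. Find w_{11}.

1278

Step forward from the initial values:
w_4 = 8; w_5 = 22; w_6 = 34; w_7 = 84; w_8 = 142; w_9 = 326; w_{10} = 584; w_{11} = 1278.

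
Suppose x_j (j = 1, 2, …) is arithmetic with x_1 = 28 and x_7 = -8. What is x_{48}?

Common difference d = (-8 - 28) / (7 - 1) = -6.
x_j = 28 + (j - 1)·(-6).
x_{48} = 28 + 47·(-6) = -254.

-254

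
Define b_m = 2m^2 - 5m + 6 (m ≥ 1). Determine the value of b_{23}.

b_{23} = 2·23^2 - 5·23 + 6 = 949.

949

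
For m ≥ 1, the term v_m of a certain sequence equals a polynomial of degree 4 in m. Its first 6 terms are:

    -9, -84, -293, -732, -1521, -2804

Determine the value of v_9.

1st diffs: -75, -209, -439, -789, -1283.
2nd diffs: -134, -230, -350, -494.
3rd diffs: -96, -120, -144.
4th diffs: -24, -24 (constant).
Newton forward-difference form: v_m = -9 + (-75)·C(m-1,1) + (-134)·C(m-1,2) + (-96)·C(m-1,3) + (-24)·C(m-1,4).
At m = 9: m-1 = 8, so v_9 = -9 - 600 - 3752 - 5376 - 1680 = -11417.

-11417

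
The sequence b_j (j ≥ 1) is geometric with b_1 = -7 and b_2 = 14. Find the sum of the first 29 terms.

Common ratio r = -2.
b_j = (-7)·(-2)^(j-1).
S = (-7)·((-2)^29 - 1)/(-2 - 1) = (-7)·(-536870912 - 1)/(-3) = -1252698797.

-1252698797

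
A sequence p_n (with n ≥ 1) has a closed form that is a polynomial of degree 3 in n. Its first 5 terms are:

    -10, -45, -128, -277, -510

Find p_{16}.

1st diffs: -35, -83, -149, -233.
2nd diffs: -48, -66, -84.
3rd diffs: -18, -18 (constant).
Newton forward-difference form: p_n = -10 + (-35)·C(n-1,1) + (-48)·C(n-1,2) + (-18)·C(n-1,3).
At n = 16: n-1 = 15, so p_{16} = -10 - 525 - 5040 - 8190 = -13765.

-13765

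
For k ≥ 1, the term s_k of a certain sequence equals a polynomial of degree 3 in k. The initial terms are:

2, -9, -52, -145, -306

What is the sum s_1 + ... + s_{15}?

-40255

1st diffs: -11, -43, -93, -161.
2nd diffs: -32, -50, -68.
3rd diffs: -18, -18 (constant).
Newton forward-difference form: s_k = 2 + (-11)·C(k-1,1) + (-32)·C(k-1,2) + (-18)·C(k-1,3).
Continuing: …, -553, -904, -1377, -1990, …, s_{15} = -9616.
Summing k = 1..15 (15 terms) gives -40255.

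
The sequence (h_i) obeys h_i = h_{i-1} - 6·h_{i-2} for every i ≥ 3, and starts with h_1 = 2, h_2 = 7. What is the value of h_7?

Iterate the recurrence:
h_3 = -5  h_4 = -47  h_5 = -17  h_6 = 265  h_7 = 367.

367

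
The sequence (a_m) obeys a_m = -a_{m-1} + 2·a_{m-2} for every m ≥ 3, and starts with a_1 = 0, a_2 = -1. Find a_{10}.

Step forward from the initial values:
a_3 = 1;  a_4 = -3;  a_5 = 5;  a_6 = -11;  a_7 = 21;  a_8 = -43;  a_9 = 85;  a_{10} = -171.
(Characteristic roots are 1 and -2.)

-171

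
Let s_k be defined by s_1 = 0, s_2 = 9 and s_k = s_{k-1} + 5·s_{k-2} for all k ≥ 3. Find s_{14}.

Iterate the recurrence:
s_3 = 9; s_4 = 54; s_5 = 99; …; s_{11} = 55719; s_{12} = 158589; s_{13} = 437184; s_{14} = 1230129.

1230129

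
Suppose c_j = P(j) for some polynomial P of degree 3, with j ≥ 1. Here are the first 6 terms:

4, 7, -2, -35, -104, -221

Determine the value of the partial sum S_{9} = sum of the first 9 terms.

1st diffs: 3, -9, -33, -69, -117.
2nd diffs: -12, -24, -36, -48.
3rd diffs: -12, -12, -12 (constant).
Newton forward-difference form: c_j = 4 + 3·C(j-1,1) + (-12)·C(j-1,2) + (-12)·C(j-1,3).
Continuing: -398, -647, -980.
Summing j = 1..9 (9 terms) gives -2376.

-2376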